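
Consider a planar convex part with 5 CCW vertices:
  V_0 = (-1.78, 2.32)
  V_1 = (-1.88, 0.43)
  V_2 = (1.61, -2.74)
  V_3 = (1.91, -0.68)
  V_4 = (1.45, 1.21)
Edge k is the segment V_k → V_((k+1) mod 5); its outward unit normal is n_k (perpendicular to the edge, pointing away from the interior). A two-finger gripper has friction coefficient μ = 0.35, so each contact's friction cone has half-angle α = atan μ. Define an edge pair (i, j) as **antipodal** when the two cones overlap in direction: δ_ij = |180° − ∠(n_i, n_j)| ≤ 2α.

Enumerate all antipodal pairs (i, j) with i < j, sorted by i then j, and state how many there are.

α = atan 0.35 = 19.29°;  2α = 38.58°
n_0 = (-0.9986, +0.0528)
n_1 = (-0.6724, -0.7402)
n_2 = (+0.9896, -0.1441)
n_3 = (+0.9716, +0.2365)
n_4 = (+0.3250, +0.9457)
  (0,1): δ = 129.22°  ·
  (0,2): δ = 5.26°  ✓
  (0,3): δ = 16.71°  ✓
  (0,4): δ = 74.06°  ·
  (1,2): δ = 56.04°  ·
  (1,3): δ = 34.07°  ✓
  (1,4): δ = 23.28°  ✓
  (2,3): δ = 158.04°  ·
  (2,4): δ = 100.68°  ·
  (3,4): δ = 122.64°  ·
antipodal pairs: 4

count = 4; pairs: (0,2), (0,3), (1,3), (1,4)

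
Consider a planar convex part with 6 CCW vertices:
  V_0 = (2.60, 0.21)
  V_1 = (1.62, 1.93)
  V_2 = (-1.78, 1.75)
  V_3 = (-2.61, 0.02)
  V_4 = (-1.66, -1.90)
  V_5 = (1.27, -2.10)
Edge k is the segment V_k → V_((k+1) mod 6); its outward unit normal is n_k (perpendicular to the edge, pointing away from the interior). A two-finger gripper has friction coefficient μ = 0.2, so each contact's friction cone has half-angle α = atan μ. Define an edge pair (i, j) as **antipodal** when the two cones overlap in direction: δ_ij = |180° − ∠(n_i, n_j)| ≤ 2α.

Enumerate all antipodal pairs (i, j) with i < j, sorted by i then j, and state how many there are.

count = 3; pairs: (0,3), (1,4), (2,5)

α = atan 0.2 = 11.31°;  2α = 22.62°
n_0 = (+0.8689, +0.4951)
n_1 = (-0.0529, +0.9986)
n_2 = (-0.9016, +0.4326)
n_3 = (-0.8963, -0.4435)
n_4 = (-0.0681, -0.9977)
n_5 = (+0.8666, -0.4990)
  (0,1): δ = 116.64°  ·
  (0,2): δ = 55.30°  ·
  (0,3): δ = 3.35°  ✓
  (0,4): δ = 56.42°  ·
  (0,5): δ = 120.40°  ·
  (1,2): δ = 118.66°  ·
  (1,3): δ = 66.70°  ·
  (1,4): δ = 6.94°  ✓
  (1,5): δ = 57.04°  ·
  (2,3): δ = 128.04°  ·
  (2,4): δ = 68.27°  ·
  (2,5): δ = 4.30°  ✓
  (3,4): δ = 120.23°  ·
  (3,5): δ = 56.26°  ·
  (4,5): δ = 116.03°  ·
antipodal pairs: 3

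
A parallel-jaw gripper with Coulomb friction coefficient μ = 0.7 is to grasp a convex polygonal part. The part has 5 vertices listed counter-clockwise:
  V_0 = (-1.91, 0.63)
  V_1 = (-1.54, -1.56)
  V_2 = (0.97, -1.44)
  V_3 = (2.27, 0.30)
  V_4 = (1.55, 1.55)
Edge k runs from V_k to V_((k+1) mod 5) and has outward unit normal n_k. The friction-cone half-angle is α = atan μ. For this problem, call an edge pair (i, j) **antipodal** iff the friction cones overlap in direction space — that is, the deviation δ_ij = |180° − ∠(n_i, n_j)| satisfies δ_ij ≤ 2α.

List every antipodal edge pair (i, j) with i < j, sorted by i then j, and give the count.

count = 5; pairs: (0,2), (0,3), (1,3), (1,4), (2,4)

α = atan 0.7 = 34.99°;  2α = 69.98°
n_0 = (-0.9860, -0.1666)
n_1 = (+0.0478, -0.9989)
n_2 = (+0.8011, -0.5985)
n_3 = (+0.8665, +0.4991)
n_4 = (-0.2570, +0.9664)
  (0,1): δ = 96.85°  ·
  (0,2): δ = 46.35°  ✓
  (0,3): δ = 20.35°  ✓
  (0,4): δ = 95.30°  ·
  (1,2): δ = 129.50°  ·
  (1,3): δ = 62.80°  ✓
  (1,4): δ = 12.15°  ✓
  (2,3): δ = 113.29°  ·
  (2,4): δ = 38.35°  ✓
  (3,4): δ = 105.05°  ·
antipodal pairs: 5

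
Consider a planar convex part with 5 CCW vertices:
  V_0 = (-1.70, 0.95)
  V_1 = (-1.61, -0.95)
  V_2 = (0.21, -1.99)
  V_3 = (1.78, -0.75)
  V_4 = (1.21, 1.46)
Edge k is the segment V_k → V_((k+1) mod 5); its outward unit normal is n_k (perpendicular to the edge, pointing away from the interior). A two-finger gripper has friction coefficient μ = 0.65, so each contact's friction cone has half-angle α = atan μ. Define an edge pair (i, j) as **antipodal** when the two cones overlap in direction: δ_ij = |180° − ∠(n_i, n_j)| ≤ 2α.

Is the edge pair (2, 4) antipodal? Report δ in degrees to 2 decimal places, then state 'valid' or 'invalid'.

α = atan 0.65 = 33.02°;  2α = 66.05°
edge 2: e_2 = (+1.57, +1.24);  n_2 = (+0.6198, -0.7848)
edge 4: e_4 = (-2.91, -0.51);  n_4 = (-0.1726, +0.9850)
∠(n_2, n_4) = 151.64°
δ = |180° − 151.64°| = 28.36°
28.36° ≤ 2α = 66.05°  →  valid

δ = 28.36°, valid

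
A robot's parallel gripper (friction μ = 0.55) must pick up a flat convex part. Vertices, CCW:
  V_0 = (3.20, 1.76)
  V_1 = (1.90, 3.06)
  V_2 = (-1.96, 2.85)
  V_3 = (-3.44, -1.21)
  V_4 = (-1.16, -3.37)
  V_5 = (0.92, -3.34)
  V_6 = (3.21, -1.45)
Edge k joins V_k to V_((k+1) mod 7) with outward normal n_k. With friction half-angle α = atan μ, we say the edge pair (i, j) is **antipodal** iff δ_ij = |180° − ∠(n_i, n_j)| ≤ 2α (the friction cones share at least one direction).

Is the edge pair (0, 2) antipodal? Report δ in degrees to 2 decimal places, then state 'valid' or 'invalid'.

α = atan 0.55 = 28.81°;  2α = 57.62°
edge 0: e_0 = (-1.30, +1.30);  n_0 = (+0.7071, +0.7071)
edge 2: e_2 = (-1.48, -4.06);  n_2 = (-0.9395, +0.3425)
∠(n_0, n_2) = 114.97°
δ = |180° − 114.97°| = 65.03°
65.03° > 2α = 57.62°  →  invalid

δ = 65.03°, invalid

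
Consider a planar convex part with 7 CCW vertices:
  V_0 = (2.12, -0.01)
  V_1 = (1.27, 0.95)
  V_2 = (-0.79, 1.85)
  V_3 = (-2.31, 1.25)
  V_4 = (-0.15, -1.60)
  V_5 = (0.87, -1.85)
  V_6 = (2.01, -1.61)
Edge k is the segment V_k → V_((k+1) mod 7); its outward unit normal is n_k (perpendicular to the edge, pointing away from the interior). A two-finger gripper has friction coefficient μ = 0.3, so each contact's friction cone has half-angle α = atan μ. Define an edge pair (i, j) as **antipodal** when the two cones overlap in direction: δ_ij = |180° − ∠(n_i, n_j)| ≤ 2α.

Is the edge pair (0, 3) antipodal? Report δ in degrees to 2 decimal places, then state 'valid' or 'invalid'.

δ = 4.36°, valid

α = atan 0.3 = 16.70°;  2α = 33.40°
edge 0: e_0 = (-0.85, +0.96);  n_0 = (+0.7487, +0.6629)
edge 3: e_3 = (+2.16, -2.85);  n_3 = (-0.7970, -0.6040)
∠(n_0, n_3) = 175.64°
δ = |180° − 175.64°| = 4.36°
4.36° ≤ 2α = 33.40°  →  valid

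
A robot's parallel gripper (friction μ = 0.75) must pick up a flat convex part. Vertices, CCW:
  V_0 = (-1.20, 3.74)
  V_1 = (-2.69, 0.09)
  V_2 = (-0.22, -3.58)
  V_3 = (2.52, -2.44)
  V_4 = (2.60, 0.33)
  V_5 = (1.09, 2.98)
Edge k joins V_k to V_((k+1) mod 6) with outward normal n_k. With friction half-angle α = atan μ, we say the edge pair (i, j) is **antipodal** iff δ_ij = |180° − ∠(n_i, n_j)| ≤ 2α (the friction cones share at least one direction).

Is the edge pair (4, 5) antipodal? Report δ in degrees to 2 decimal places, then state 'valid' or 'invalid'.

δ = 138.03°, invalid

α = atan 0.75 = 36.87°;  2α = 73.74°
edge 4: e_4 = (-1.51, +2.65);  n_4 = (+0.8688, +0.4951)
edge 5: e_5 = (-2.29, +0.76);  n_5 = (+0.3150, +0.9491)
∠(n_4, n_5) = 41.97°
δ = |180° − 41.97°| = 138.03°
138.03° > 2α = 73.74°  →  invalid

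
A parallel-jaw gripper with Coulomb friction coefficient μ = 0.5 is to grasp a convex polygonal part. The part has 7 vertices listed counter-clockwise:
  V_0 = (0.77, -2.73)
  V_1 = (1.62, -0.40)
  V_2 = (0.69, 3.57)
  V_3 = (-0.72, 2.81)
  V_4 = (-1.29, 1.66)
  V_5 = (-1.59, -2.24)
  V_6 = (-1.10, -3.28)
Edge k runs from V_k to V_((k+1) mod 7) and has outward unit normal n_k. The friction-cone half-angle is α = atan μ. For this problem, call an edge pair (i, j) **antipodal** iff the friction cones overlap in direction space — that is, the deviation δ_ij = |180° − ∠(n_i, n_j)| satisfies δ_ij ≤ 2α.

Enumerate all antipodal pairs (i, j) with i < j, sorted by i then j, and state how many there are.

α = atan 0.5 = 26.57°;  2α = 53.13°
n_0 = (+0.9394, -0.3427)
n_1 = (+0.9736, +0.2281)
n_2 = (-0.4745, +0.8803)
n_3 = (-0.8960, +0.4441)
n_4 = (-0.9971, +0.0767)
n_5 = (-0.9046, -0.4262)
n_6 = (+0.2822, -0.9594)
  (0,1): δ = 146.77°  ·
  (0,2): δ = 41.63°  ✓
  (0,3): δ = 6.32°  ✓
  (0,4): δ = 15.64°  ✓
  (0,5): δ = 45.27°  ✓
  (0,6): δ = 126.43°  ·
  (1,2): δ = 74.86°  ·
  (1,3): δ = 39.55°  ✓
  (1,4): δ = 17.58°  ✓
  (1,5): δ = 12.04°  ✓
  (1,6): δ = 93.21°  ·
  (2,3): δ = 144.69°  ·
  (2,4): δ = 122.72°  ·
  (2,5): δ = 93.10°  ·
  (2,6): δ = 11.94°  ✓
  (3,4): δ = 158.03°  ·
  (3,5): δ = 128.41°  ·
  (3,6): δ = 47.25°  ✓
  (4,5): δ = 150.37°  ·
  (4,6): δ = 69.21°  ·
  (5,6): δ = 98.84°  ·
antipodal pairs: 9

count = 9; pairs: (0,2), (0,3), (0,4), (0,5), (1,3), (1,4), (1,5), (2,6), (3,6)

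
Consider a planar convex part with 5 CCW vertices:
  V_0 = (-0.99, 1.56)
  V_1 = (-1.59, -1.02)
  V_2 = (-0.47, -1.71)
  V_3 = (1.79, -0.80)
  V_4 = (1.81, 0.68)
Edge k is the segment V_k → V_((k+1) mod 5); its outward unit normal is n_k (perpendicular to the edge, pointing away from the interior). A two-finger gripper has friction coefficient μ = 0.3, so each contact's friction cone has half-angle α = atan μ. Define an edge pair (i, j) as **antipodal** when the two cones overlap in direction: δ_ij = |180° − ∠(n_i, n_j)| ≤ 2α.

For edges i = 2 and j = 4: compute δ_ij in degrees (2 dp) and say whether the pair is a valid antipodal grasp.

α = atan 0.3 = 16.70°;  2α = 33.40°
edge 2: e_2 = (+2.26, +0.91);  n_2 = (+0.3735, -0.9276)
edge 4: e_4 = (-2.80, +0.88);  n_4 = (+0.2998, +0.9540)
∠(n_2, n_4) = 140.62°
δ = |180° − 140.62°| = 39.38°
39.38° > 2α = 33.40°  →  invalid

δ = 39.38°, invalid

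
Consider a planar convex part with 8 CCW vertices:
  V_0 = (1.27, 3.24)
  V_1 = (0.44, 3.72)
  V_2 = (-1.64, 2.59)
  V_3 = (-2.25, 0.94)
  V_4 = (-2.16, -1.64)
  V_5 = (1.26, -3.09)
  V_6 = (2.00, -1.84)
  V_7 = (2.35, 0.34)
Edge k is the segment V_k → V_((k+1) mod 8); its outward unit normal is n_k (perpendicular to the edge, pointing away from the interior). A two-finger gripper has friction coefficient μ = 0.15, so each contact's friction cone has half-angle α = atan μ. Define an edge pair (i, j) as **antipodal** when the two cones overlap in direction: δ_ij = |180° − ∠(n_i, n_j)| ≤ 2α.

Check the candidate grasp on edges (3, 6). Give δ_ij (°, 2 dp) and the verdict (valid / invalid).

δ = 11.12°, valid

α = atan 0.15 = 8.53°;  2α = 17.06°
edge 3: e_3 = (+0.09, -2.58);  n_3 = (-0.9994, -0.0349)
edge 6: e_6 = (+0.35, +2.18);  n_6 = (+0.9874, -0.1585)
∠(n_3, n_6) = 168.88°
δ = |180° − 168.88°| = 11.12°
11.12° ≤ 2α = 17.06°  →  valid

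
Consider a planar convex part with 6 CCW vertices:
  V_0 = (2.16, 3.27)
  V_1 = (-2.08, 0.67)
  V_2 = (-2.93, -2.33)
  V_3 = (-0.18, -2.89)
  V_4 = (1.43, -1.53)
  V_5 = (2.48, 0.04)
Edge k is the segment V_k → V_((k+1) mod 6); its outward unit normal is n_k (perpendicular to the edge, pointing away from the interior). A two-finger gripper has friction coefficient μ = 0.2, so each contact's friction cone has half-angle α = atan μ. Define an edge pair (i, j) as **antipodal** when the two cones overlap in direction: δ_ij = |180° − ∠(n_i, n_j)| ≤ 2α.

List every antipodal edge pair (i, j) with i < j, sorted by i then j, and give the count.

α = atan 0.2 = 11.31°;  2α = 22.62°
n_0 = (-0.5228, +0.8525)
n_1 = (-0.9621, +0.2726)
n_2 = (-0.1995, -0.9799)
n_3 = (+0.6453, -0.7639)
n_4 = (+0.8312, -0.5559)
n_5 = (+0.9951, +0.0986)
  (0,1): δ = 137.34°  ·
  (0,2): δ = 43.03°  ·
  (0,3): δ = 8.67°  ✓
  (0,4): δ = 24.71°  ·
  (0,5): δ = 64.14°  ·
  (1,2): δ = 85.69°  ·
  (1,3): δ = 33.99°  ·
  (1,4): δ = 17.96°  ✓
  (1,5): δ = 21.48°  ✓
  (2,3): δ = 128.30°  ·
  (2,4): δ = 112.26°  ·
  (2,5): δ = 72.83°  ·
  (3,4): δ = 163.96°  ·
  (3,5): δ = 124.53°  ·
  (4,5): δ = 140.57°  ·
antipodal pairs: 3

count = 3; pairs: (0,3), (1,4), (1,5)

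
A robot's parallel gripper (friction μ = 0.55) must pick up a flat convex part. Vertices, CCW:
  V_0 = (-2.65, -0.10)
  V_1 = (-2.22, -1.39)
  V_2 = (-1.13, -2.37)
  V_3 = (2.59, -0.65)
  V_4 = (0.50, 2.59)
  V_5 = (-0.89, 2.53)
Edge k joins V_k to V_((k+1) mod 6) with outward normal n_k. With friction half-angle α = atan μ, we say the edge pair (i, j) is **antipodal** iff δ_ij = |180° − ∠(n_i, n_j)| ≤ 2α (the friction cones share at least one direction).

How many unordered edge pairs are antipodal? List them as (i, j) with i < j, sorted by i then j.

α = atan 0.55 = 28.81°;  2α = 57.62°
n_0 = (-0.9487, -0.3162)
n_1 = (-0.6686, -0.7436)
n_2 = (+0.4197, -0.9077)
n_3 = (+0.8403, +0.5421)
n_4 = (-0.0431, +0.9991)
n_5 = (-0.8311, +0.5562)
  (0,1): δ = 150.39°  ·
  (0,2): δ = 83.62°  ·
  (0,3): δ = 14.39°  ✓
  (0,4): δ = 74.04°  ·
  (0,5): δ = 127.77°  ·
  (1,2): δ = 113.23°  ·
  (1,3): δ = 15.22°  ✓
  (1,4): δ = 44.43°  ✓
  (1,5): δ = 98.17°  ·
  (2,3): δ = 81.99°  ·
  (2,4): δ = 22.34°  ✓
  (2,5): δ = 31.40°  ✓
  (3,4): δ = 120.35°  ·
  (3,5): δ = 66.62°  ·
  (4,5): δ = 126.26°  ·
antipodal pairs: 5

count = 5; pairs: (0,3), (1,3), (1,4), (2,4), (2,5)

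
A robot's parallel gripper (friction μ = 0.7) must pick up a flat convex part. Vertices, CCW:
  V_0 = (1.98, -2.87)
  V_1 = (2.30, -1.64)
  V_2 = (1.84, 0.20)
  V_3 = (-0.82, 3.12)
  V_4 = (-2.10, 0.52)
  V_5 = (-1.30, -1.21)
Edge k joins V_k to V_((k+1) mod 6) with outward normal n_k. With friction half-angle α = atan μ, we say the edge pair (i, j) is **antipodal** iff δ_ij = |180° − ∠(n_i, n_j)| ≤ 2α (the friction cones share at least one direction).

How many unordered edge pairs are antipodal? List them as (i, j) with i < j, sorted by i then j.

α = atan 0.7 = 34.99°;  2α = 69.98°
n_0 = (+0.9678, -0.2518)
n_1 = (+0.9701, +0.2425)
n_2 = (+0.7393, +0.6734)
n_3 = (-0.8972, +0.4417)
n_4 = (-0.9077, -0.4197)
n_5 = (-0.4516, -0.8922)
  (0,1): δ = 151.38°  ·
  (0,2): δ = 123.08°  ·
  (0,3): δ = 11.63°  ✓
  (0,4): δ = 39.40°  ✓
  (0,5): δ = 77.74°  ·
  (1,2): δ = 151.70°  ·
  (1,3): δ = 40.25°  ✓
  (1,4): δ = 10.78°  ✓
  (1,5): δ = 49.12°  ✓
  (2,3): δ = 68.54°  ✓
  (2,4): δ = 17.52°  ✓
  (2,5): δ = 20.82°  ✓
  (3,4): δ = 128.97°  ·
  (3,5): δ = 90.63°  ·
  (4,5): δ = 141.66°  ·
antipodal pairs: 8

count = 8; pairs: (0,3), (0,4), (1,3), (1,4), (1,5), (2,3), (2,4), (2,5)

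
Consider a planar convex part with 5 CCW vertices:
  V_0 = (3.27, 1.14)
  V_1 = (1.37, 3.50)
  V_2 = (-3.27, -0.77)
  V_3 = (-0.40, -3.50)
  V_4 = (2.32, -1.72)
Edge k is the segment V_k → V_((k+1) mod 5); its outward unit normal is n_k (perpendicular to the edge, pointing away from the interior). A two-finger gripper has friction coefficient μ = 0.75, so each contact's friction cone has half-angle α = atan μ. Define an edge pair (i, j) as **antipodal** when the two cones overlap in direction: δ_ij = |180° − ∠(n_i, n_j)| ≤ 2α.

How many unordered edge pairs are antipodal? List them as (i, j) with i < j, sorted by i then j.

α = atan 0.75 = 36.87°;  2α = 73.74°
n_0 = (+0.7789, +0.6271)
n_1 = (-0.6772, +0.7358)
n_2 = (-0.6892, -0.7246)
n_3 = (+0.5476, -0.8368)
n_4 = (+0.9490, -0.3152)
  (0,1): δ = 86.21°  ·
  (0,2): δ = 7.60°  ✓
  (0,3): δ = 84.36°  ·
  (0,4): δ = 122.79°  ·
  (1,2): δ = 86.19°  ·
  (1,3): δ = 9.42°  ✓
  (1,4): δ = 29.00°  ✓
  (2,3): δ = 103.23°  ·
  (2,4): δ = 64.81°  ✓
  (3,4): δ = 141.58°  ·
antipodal pairs: 4

count = 4; pairs: (0,2), (1,3), (1,4), (2,4)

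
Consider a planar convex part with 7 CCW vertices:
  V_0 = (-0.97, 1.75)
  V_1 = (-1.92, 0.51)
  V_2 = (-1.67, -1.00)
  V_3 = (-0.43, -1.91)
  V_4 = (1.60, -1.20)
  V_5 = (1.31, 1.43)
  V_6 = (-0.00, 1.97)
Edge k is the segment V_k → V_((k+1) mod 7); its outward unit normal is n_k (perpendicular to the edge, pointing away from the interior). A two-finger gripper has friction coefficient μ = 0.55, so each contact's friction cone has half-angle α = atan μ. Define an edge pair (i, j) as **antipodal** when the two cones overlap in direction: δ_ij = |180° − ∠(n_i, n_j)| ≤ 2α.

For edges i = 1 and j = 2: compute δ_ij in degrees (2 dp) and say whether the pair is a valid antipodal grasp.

α = atan 0.55 = 28.81°;  2α = 57.62°
edge 1: e_1 = (+0.25, -1.51);  n_1 = (-0.9866, -0.1633)
edge 2: e_2 = (+1.24, -0.91);  n_2 = (-0.5916, -0.8062)
∠(n_1, n_2) = 44.33°
δ = |180° − 44.33°| = 135.67°
135.67° > 2α = 57.62°  →  invalid

δ = 135.67°, invalid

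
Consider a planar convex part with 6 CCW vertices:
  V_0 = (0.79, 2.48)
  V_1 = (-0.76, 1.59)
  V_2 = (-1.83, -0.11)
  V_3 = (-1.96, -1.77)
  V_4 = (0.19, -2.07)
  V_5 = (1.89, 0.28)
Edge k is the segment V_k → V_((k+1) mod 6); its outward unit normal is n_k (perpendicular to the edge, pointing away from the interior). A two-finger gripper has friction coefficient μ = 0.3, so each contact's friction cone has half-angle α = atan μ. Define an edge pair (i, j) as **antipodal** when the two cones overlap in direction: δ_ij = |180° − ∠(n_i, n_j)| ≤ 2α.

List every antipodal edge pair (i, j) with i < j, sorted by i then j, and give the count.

count = 4; pairs: (0,4), (1,4), (2,4), (2,5)

α = atan 0.3 = 16.70°;  2α = 33.40°
n_0 = (-0.4979, +0.8672)
n_1 = (-0.8463, +0.5327)
n_2 = (-0.9969, +0.0781)
n_3 = (-0.1382, -0.9904)
n_4 = (+0.8102, -0.5861)
n_5 = (+0.8944, +0.4472)
  (0,1): δ = 152.05°  ·
  (0,2): δ = 124.34°  ·
  (0,3): δ = 37.81°  ·
  (0,4): δ = 24.25°  ✓
  (0,5): δ = 86.70°  ·
  (1,2): δ = 152.29°  ·
  (1,3): δ = 65.76°  ·
  (1,4): δ = 3.70°  ✓
  (1,5): δ = 58.75°  ·
  (2,3): δ = 93.47°  ·
  (2,4): δ = 31.40°  ✓
  (2,5): δ = 31.04°  ✓
  (3,4): δ = 117.94°  ·
  (3,5): δ = 55.49°  ·
  (4,5): δ = 117.55°  ·
antipodal pairs: 4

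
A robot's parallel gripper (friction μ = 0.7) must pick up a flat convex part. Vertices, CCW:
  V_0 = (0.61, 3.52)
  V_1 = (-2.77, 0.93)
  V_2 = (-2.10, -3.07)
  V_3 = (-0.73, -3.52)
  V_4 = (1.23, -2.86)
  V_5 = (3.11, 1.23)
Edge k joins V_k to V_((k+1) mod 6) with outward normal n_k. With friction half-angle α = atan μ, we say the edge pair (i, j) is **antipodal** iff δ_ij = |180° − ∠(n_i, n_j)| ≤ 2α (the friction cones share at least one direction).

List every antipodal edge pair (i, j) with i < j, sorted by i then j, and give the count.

count = 7; pairs: (0,2), (0,3), (0,4), (1,4), (1,5), (2,5), (3,5)

α = atan 0.7 = 34.99°;  2α = 69.98°
n_0 = (-0.6082, +0.7938)
n_1 = (-0.9863, -0.1652)
n_2 = (-0.3121, -0.9501)
n_3 = (+0.3191, -0.9477)
n_4 = (+0.9086, -0.4176)
n_5 = (+0.6755, +0.7374)
  (0,1): δ = 117.95°  ·
  (0,2): δ = 55.65°  ✓
  (0,3): δ = 18.85°  ✓
  (0,4): δ = 27.85°  ✓
  (0,5): δ = 100.05°  ·
  (1,2): δ = 117.69°  ·
  (1,3): δ = 80.90°  ·
  (1,4): δ = 34.20°  ✓
  (1,5): δ = 38.00°  ✓
  (2,3): δ = 143.21°  ·
  (2,4): δ = 96.50°  ·
  (2,5): δ = 24.31°  ✓
  (3,4): δ = 133.30°  ·
  (3,5): δ = 61.10°  ✓
  (4,5): δ = 107.80°  ·
antipodal pairs: 7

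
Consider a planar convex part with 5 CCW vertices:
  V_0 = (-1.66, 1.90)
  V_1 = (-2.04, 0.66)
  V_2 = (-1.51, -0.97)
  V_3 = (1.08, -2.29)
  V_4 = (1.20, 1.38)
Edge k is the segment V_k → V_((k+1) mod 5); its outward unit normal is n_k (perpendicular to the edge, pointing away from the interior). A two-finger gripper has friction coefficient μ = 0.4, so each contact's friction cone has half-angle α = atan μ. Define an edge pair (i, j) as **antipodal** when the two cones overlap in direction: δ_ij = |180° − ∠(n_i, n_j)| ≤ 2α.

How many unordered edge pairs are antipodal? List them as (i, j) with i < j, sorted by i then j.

α = atan 0.4 = 21.80°;  2α = 43.60°
n_0 = (-0.9561, +0.2930)
n_1 = (-0.9510, -0.3092)
n_2 = (-0.4541, -0.8910)
n_3 = (+0.9995, -0.0327)
n_4 = (+0.1789, +0.9839)
  (0,1): δ = 144.95°  ·
  (0,2): δ = 99.97°  ·
  (0,3): δ = 15.17°  ✓
  (0,4): δ = 96.73°  ·
  (1,2): δ = 135.02°  ·
  (1,3): δ = 19.88°  ✓
  (1,4): δ = 61.68°  ·
  (2,3): δ = 64.87°  ·
  (2,4): δ = 16.70°  ✓
  (3,4): δ = 98.43°  ·
antipodal pairs: 3

count = 3; pairs: (0,3), (1,3), (2,4)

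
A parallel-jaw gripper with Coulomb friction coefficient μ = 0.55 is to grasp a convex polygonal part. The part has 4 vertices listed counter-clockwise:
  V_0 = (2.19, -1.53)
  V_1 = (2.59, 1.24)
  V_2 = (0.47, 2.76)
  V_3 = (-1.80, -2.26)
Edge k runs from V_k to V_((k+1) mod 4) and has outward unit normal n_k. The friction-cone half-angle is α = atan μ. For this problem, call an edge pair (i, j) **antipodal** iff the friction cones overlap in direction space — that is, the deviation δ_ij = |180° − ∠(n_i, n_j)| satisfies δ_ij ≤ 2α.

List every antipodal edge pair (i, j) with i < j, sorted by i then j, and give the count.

count = 3; pairs: (0,2), (1,3), (2,3)

α = atan 0.55 = 28.81°;  2α = 57.62°
n_0 = (+0.9897, -0.1429)
n_1 = (+0.5827, +0.8127)
n_2 = (-0.9112, +0.4120)
n_3 = (+0.1800, -0.9837)
  (0,1): δ = 117.42°  ·
  (0,2): δ = 16.12°  ✓
  (0,3): δ = 108.58°  ·
  (1,2): δ = 78.69°  ·
  (1,3): δ = 46.01°  ✓
  (2,3): δ = 55.30°  ✓
antipodal pairs: 3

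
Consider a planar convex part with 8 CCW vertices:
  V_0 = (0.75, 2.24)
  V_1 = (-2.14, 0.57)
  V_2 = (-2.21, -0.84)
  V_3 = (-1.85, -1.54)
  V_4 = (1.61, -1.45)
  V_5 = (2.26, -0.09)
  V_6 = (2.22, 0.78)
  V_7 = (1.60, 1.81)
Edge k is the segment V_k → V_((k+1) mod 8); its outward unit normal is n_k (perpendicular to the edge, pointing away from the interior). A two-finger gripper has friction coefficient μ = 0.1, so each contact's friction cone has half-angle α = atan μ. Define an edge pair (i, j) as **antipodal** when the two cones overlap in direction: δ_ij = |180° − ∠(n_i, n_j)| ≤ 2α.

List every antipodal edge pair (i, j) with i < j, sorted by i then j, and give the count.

α = atan 0.1 = 5.71°;  2α = 11.42°
n_0 = (-0.5003, +0.8658)
n_1 = (-0.9988, +0.0496)
n_2 = (-0.8893, -0.4573)
n_3 = (+0.0260, -0.9997)
n_4 = (+0.9022, -0.4312)
n_5 = (+0.9989, +0.0459)
n_6 = (+0.8568, +0.5157)
n_7 = (+0.4514, +0.8923)
  (0,1): δ = 122.86°  ·
  (0,2): δ = 92.81°  ·
  (0,3): δ = 28.53°  ·
  (0,4): δ = 34.43°  ·
  (0,5): δ = 62.61°  ·
  (0,6): δ = 91.02°  ·
  (0,7): δ = 123.14°  ·
  (1,2): δ = 149.94°  ·
  (1,3): δ = 85.67°  ·
  (1,4): δ = 22.70°  ·
  (1,5): δ = 5.47°  ✓
  (1,6): δ = 33.89°  ·
  (1,7): δ = 66.01°  ·
  (2,3): δ = 115.73°  ·
  (2,4): δ = 52.76°  ·
  (2,5): δ = 24.58°  ·
  (2,6): δ = 3.83°  ✓
  (2,7): δ = 35.95°  ·
  (3,4): δ = 117.04°  ·
  (3,5): δ = 88.86°  ·
  (3,6): δ = 60.44°  ·
  (3,7): δ = 28.32°  ·
  (4,5): δ = 151.82°  ·
  (4,6): δ = 123.41°  ·
  (4,7): δ = 91.29°  ·
  (5,6): δ = 151.59°  ·
  (5,7): δ = 119.47°  ·
  (6,7): δ = 147.88°  ·
antipodal pairs: 2

count = 2; pairs: (1,5), (2,6)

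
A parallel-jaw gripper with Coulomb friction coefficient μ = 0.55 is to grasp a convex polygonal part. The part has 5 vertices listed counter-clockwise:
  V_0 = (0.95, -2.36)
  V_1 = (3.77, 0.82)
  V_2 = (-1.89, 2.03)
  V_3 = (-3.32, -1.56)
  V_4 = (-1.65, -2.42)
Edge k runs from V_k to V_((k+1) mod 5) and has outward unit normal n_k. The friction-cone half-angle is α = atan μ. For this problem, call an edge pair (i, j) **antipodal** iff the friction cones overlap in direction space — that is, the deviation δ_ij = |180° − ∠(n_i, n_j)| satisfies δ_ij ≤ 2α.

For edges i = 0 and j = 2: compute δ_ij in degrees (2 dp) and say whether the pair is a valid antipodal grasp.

δ = 19.85°, valid

α = atan 0.55 = 28.81°;  2α = 57.62°
edge 0: e_0 = (+2.82, +3.18);  n_0 = (+0.7482, -0.6635)
edge 2: e_2 = (-1.43, -3.59);  n_2 = (-0.9290, +0.3701)
∠(n_0, n_2) = 160.15°
δ = |180° − 160.15°| = 19.85°
19.85° ≤ 2α = 57.62°  →  valid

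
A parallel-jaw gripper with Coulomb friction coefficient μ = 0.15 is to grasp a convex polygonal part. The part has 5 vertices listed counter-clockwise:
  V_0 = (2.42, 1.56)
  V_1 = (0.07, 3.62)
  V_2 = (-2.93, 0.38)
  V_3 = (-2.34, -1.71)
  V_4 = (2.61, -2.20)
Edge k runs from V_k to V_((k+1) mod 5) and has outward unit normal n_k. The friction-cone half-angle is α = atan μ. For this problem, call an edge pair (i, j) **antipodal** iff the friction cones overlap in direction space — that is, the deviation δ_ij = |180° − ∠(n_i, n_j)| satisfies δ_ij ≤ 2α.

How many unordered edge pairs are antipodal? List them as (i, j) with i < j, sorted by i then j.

count = 1; pairs: (2,4)

α = atan 0.15 = 8.53°;  2α = 17.06°
n_0 = (+0.6592, +0.7520)
n_1 = (-0.7338, +0.6794)
n_2 = (-0.9624, -0.2717)
n_3 = (-0.0985, -0.9951)
n_4 = (+0.9987, +0.0505)
  (0,1): δ = 91.56°  ·
  (0,2): δ = 33.00°  ·
  (0,3): δ = 35.58°  ·
  (0,4): δ = 134.13°  ·
  (1,2): δ = 121.44°  ·
  (1,3): δ = 52.86°  ·
  (1,4): δ = 45.69°  ·
  (2,3): δ = 111.42°  ·
  (2,4): δ = 12.87°  ✓
  (3,4): δ = 81.45°  ·
antipodal pairs: 1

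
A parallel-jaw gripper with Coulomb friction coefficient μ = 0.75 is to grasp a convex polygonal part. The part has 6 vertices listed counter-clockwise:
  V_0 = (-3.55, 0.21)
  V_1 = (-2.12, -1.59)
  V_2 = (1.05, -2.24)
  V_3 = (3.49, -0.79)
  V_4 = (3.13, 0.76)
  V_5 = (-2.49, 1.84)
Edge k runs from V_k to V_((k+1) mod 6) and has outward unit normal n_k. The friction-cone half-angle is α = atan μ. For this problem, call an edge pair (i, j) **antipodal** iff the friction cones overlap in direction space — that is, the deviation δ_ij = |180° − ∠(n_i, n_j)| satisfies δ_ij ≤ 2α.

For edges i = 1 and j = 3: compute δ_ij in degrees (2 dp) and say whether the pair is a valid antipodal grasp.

δ = 65.34°, valid

α = atan 0.75 = 36.87°;  2α = 73.74°
edge 1: e_1 = (+3.17, -0.65);  n_1 = (-0.2009, -0.9796)
edge 3: e_3 = (-0.36, +1.55);  n_3 = (+0.9741, +0.2262)
∠(n_1, n_3) = 114.66°
δ = |180° − 114.66°| = 65.34°
65.34° ≤ 2α = 73.74°  →  valid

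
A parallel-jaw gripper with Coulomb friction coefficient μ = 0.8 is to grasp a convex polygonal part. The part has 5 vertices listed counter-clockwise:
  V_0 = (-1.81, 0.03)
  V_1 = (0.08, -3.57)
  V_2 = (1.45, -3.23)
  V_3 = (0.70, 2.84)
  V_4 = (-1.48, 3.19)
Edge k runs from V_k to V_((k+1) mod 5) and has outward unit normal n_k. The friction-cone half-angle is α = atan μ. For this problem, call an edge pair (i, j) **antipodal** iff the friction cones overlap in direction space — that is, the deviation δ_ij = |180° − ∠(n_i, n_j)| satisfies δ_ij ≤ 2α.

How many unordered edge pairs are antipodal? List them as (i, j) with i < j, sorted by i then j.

α = atan 0.8 = 38.66°;  2α = 77.32°
n_0 = (-0.8854, -0.4648)
n_1 = (+0.2409, -0.9706)
n_2 = (+0.9925, +0.1226)
n_3 = (+0.1585, +0.9874)
n_4 = (-0.9946, +0.1039)
  (0,1): δ = 103.76°  ·
  (0,2): δ = 20.66°  ✓
  (0,3): δ = 53.18°  ✓
  (0,4): δ = 146.34°  ·
  (1,2): δ = 96.89°  ·
  (1,3): δ = 23.06°  ✓
  (1,4): δ = 70.10°  ✓
  (2,3): δ = 106.16°  ·
  (2,4): δ = 13.01°  ✓
  (3,4): δ = 86.84°  ·
antipodal pairs: 5

count = 5; pairs: (0,2), (0,3), (1,3), (1,4), (2,4)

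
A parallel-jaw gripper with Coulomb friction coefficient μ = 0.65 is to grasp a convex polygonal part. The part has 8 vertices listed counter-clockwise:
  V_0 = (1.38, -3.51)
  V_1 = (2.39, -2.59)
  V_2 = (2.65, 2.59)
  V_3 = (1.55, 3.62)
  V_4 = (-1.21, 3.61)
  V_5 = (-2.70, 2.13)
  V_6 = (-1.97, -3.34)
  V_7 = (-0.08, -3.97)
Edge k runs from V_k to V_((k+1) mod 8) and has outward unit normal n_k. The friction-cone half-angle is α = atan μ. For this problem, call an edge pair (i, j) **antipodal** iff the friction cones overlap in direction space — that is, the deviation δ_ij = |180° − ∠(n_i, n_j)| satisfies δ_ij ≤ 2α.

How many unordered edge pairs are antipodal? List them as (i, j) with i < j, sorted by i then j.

count = 12; pairs: (0,3), (0,4), (0,5), (1,4), (1,5), (2,5), (2,6), (2,7), (3,6), (3,7), (4,6), (4,7)

α = atan 0.65 = 33.02°;  2α = 66.05°
n_0 = (+0.6734, -0.7393)
n_1 = (+0.9987, -0.0501)
n_2 = (+0.6835, +0.7300)
n_3 = (-0.0036, +1.0000)
n_4 = (-0.7047, +0.7095)
n_5 = (-0.9912, -0.1323)
n_6 = (-0.3162, -0.9487)
n_7 = (+0.3005, -0.9538)
  (0,1): δ = 135.20°  ·
  (0,2): δ = 85.45°  ·
  (0,3): δ = 42.12°  ✓
  (0,4): δ = 2.48°  ✓
  (0,5): δ = 55.27°  ✓
  (0,6): δ = 119.23°  ·
  (0,7): δ = 155.16°  ·
  (1,2): δ = 130.24°  ·
  (1,3): δ = 86.92°  ·
  (1,4): δ = 42.32°  ✓
  (1,5): δ = 10.47°  ✓
  (1,6): δ = 74.44°  ·
  (1,7): δ = 110.36°  ·
  (2,3): δ = 136.67°  ·
  (2,4): δ = 92.08°  ·
  (2,5): δ = 39.28°  ✓
  (2,6): δ = 24.68°  ✓
  (2,7): δ = 60.61°  ✓
  (3,4): δ = 135.40°  ·
  (3,5): δ = 82.61°  ·
  (3,6): δ = 18.64°  ✓
  (3,7): δ = 17.28°  ✓
  (4,5): δ = 127.21°  ·
  (4,6): δ = 63.24°  ✓
  (4,7): δ = 27.32°  ✓
  (5,6): δ = 116.04°  ·
  (5,7): δ = 80.11°  ·
  (6,7): δ = 144.08°  ·
antipodal pairs: 12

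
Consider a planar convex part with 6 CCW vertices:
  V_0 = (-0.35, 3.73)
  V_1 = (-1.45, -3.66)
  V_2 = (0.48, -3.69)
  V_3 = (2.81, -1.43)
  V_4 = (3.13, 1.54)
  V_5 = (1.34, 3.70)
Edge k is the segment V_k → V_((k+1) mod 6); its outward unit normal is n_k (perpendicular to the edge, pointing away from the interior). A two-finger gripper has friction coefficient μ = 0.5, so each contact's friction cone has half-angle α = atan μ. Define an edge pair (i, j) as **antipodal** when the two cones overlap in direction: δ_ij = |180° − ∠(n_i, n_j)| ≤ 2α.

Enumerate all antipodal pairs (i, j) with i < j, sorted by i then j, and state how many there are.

α = atan 0.5 = 26.57°;  2α = 53.13°
n_0 = (-0.9891, +0.1472)
n_1 = (-0.0155, -0.9999)
n_2 = (+0.6962, -0.7178)
n_3 = (+0.9942, -0.1071)
n_4 = (+0.7700, +0.6381)
n_5 = (+0.0177, +0.9998)
  (0,1): δ = 82.42°  ·
  (0,2): δ = 37.41°  ✓
  (0,3): δ = 2.32°  ✓
  (0,4): δ = 48.11°  ✓
  (0,5): δ = 97.45°  ·
  (1,2): δ = 134.98°  ·
  (1,3): δ = 95.26°  ·
  (1,4): δ = 49.46°  ✓
  (1,5): δ = 0.13°  ✓
  (2,3): δ = 140.28°  ·
  (2,4): δ = 94.48°  ·
  (2,5): δ = 45.14°  ✓
  (3,4): δ = 134.20°  ·
  (3,5): δ = 84.87°  ·
  (4,5): δ = 130.67°  ·
antipodal pairs: 6

count = 6; pairs: (0,2), (0,3), (0,4), (1,4), (1,5), (2,5)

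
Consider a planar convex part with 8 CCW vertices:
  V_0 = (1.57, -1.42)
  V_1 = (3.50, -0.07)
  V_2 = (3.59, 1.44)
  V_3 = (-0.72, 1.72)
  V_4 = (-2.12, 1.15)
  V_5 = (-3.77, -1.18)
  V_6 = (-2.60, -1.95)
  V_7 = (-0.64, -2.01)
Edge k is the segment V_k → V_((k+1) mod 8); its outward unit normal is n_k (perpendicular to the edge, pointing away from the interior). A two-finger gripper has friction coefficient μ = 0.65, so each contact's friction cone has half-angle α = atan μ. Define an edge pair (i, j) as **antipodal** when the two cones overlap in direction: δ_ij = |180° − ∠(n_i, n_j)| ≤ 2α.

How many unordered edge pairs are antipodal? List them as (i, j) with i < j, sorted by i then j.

α = atan 0.65 = 33.02°;  2α = 66.05°
n_0 = (+0.5732, -0.8194)
n_1 = (+0.9982, -0.0595)
n_2 = (+0.0648, +0.9979)
n_3 = (-0.3771, +0.9262)
n_4 = (-0.8161, +0.5779)
n_5 = (-0.5497, -0.8353)
n_6 = (-0.0306, -0.9995)
n_7 = (+0.2579, -0.9662)
  (0,1): δ = 128.38°  ·
  (0,2): δ = 38.69°  ✓
  (0,3): δ = 12.82°  ✓
  (0,4): δ = 19.72°  ✓
  (0,5): δ = 111.68°  ·
  (0,6): δ = 143.27°  ·
  (0,7): δ = 159.98°  ·
  (1,2): δ = 90.31°  ·
  (1,3): δ = 64.44°  ✓
  (1,4): δ = 31.89°  ✓
  (1,5): δ = 60.06°  ✓
  (1,6): δ = 91.66°  ·
  (1,7): δ = 108.36°  ·
  (2,3): δ = 154.13°  ·
  (2,4): δ = 121.59°  ·
  (2,5): δ = 29.63°  ✓
  (2,6): δ = 1.96°  ✓
  (2,7): δ = 18.66°  ✓
  (3,4): δ = 147.46°  ·
  (3,5): δ = 55.50°  ✓
  (3,6): δ = 23.91°  ✓
  (3,7): δ = 7.21°  ✓
  (4,5): δ = 88.05°  ·
  (4,6): δ = 56.45°  ✓
  (4,7): δ = 39.75°  ✓
  (5,6): δ = 148.40°  ·
  (5,7): δ = 131.70°  ·
  (6,7): δ = 163.30°  ·
antipodal pairs: 14

count = 14; pairs: (0,2), (0,3), (0,4), (1,3), (1,4), (1,5), (2,5), (2,6), (2,7), (3,5), (3,6), (3,7), (4,6), (4,7)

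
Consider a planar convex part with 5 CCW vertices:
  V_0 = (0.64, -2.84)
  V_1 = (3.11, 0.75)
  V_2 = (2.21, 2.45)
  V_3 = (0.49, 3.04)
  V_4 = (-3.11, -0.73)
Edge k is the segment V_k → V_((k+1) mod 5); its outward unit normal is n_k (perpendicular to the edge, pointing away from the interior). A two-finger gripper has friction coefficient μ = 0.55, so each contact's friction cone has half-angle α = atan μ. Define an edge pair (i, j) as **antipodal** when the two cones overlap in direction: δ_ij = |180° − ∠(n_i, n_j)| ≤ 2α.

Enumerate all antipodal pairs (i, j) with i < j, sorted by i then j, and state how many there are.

count = 3; pairs: (0,3), (1,4), (2,4)

α = atan 0.55 = 28.81°;  2α = 57.62°
n_0 = (+0.8238, -0.5668)
n_1 = (+0.8838, +0.4679)
n_2 = (+0.3245, +0.9459)
n_3 = (-0.7232, +0.6906)
n_4 = (-0.4904, -0.8715)
  (0,1): δ = 117.57°  ·
  (0,2): δ = 74.40°  ·
  (0,3): δ = 9.15°  ✓
  (0,4): δ = 95.16°  ·
  (1,2): δ = 136.83°  ·
  (1,3): δ = 71.58°  ·
  (1,4): δ = 32.74°  ✓
  (2,3): δ = 114.75°  ·
  (2,4): δ = 10.43°  ✓
  (3,4): δ = 75.69°  ·
antipodal pairs: 3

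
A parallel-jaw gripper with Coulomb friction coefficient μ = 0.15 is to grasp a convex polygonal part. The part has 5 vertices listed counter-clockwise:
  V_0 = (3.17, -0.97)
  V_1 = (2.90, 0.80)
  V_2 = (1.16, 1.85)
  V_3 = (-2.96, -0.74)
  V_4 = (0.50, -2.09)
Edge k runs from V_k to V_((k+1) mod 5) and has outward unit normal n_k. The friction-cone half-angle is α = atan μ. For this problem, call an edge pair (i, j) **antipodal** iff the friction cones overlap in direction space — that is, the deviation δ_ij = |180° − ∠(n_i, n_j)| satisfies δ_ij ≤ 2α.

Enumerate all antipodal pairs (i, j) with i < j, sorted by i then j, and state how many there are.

α = atan 0.15 = 8.53°;  2α = 17.06°
n_0 = (+0.9886, +0.1508)
n_1 = (+0.5167, +0.8562)
n_2 = (-0.5322, +0.8466)
n_3 = (-0.3635, -0.9316)
n_4 = (+0.3868, -0.9222)
  (0,1): δ = 129.78°  ·
  (0,2): δ = 66.52°  ·
  (0,3): δ = 60.01°  ·
  (0,4): δ = 104.08°  ·
  (1,2): δ = 116.74°  ·
  (1,3): δ = 9.79°  ✓
  (1,4): δ = 53.87°  ·
  (2,3): δ = 53.47°  ·
  (2,4): δ = 9.40°  ✓
  (3,4): δ = 135.93°  ·
antipodal pairs: 2

count = 2; pairs: (1,3), (2,4)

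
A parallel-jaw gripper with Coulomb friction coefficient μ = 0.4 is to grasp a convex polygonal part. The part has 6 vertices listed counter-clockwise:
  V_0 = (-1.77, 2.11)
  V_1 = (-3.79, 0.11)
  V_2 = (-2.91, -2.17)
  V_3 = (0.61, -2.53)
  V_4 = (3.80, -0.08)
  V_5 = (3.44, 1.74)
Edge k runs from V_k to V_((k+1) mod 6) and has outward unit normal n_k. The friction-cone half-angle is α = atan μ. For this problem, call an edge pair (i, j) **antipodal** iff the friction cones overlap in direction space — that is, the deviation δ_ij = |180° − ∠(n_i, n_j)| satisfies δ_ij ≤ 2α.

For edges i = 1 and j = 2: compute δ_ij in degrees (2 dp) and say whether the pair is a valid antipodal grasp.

δ = 116.94°, invalid

α = atan 0.4 = 21.80°;  2α = 43.60°
edge 1: e_1 = (+0.88, -2.28);  n_1 = (-0.9329, -0.3601)
edge 2: e_2 = (+3.52, -0.36);  n_2 = (-0.1017, -0.9948)
∠(n_1, n_2) = 63.06°
δ = |180° − 63.06°| = 116.94°
116.94° > 2α = 43.60°  →  invalid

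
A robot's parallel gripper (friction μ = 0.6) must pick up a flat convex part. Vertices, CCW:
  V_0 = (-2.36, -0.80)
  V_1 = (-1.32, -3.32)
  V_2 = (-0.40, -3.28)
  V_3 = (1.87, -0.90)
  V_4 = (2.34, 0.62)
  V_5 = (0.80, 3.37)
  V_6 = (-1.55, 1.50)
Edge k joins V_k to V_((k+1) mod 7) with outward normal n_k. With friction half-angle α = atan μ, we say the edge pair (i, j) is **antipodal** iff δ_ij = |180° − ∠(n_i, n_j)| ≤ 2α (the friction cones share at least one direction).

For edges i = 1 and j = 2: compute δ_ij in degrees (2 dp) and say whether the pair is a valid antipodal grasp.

δ = 136.13°, invalid

α = atan 0.6 = 30.96°;  2α = 61.93°
edge 1: e_1 = (+0.92, +0.04);  n_1 = (+0.0434, -0.9991)
edge 2: e_2 = (+2.27, +2.38);  n_2 = (+0.7236, -0.6902)
∠(n_1, n_2) = 43.87°
δ = |180° − 43.87°| = 136.13°
136.13° > 2α = 61.93°  →  invalid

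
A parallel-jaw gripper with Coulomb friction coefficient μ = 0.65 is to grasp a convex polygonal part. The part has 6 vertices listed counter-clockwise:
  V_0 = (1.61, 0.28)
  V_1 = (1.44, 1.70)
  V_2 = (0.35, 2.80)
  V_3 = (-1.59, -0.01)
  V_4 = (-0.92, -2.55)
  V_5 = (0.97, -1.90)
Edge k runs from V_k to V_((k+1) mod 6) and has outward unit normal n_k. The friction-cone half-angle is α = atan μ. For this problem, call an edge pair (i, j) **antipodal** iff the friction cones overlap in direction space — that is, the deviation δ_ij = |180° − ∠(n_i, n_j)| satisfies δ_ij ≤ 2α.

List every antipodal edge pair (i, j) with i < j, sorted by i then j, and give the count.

α = atan 0.65 = 33.02°;  2α = 66.05°
n_0 = (+0.9929, +0.1189)
n_1 = (+0.7103, +0.7039)
n_2 = (-0.8229, +0.5681)
n_3 = (-0.9669, -0.2551)
n_4 = (+0.3252, -0.9456)
n_5 = (+0.9595, -0.2817)
  (0,1): δ = 142.09°  ·
  (0,2): δ = 41.45°  ✓
  (0,3): δ = 7.95°  ✓
  (0,4): δ = 102.15°  ·
  (0,5): δ = 156.81°  ·
  (1,2): δ = 79.36°  ·
  (1,3): δ = 29.96°  ✓
  (1,4): δ = 64.24°  ✓
  (1,5): δ = 118.90°  ·
  (2,3): δ = 130.60°  ·
  (2,4): δ = 36.40°  ✓
  (2,5): δ = 18.26°  ✓
  (3,4): δ = 85.80°  ·
  (3,5): δ = 31.14°  ✓
  (4,5): δ = 125.34°  ·
antipodal pairs: 7

count = 7; pairs: (0,2), (0,3), (1,3), (1,4), (2,4), (2,5), (3,5)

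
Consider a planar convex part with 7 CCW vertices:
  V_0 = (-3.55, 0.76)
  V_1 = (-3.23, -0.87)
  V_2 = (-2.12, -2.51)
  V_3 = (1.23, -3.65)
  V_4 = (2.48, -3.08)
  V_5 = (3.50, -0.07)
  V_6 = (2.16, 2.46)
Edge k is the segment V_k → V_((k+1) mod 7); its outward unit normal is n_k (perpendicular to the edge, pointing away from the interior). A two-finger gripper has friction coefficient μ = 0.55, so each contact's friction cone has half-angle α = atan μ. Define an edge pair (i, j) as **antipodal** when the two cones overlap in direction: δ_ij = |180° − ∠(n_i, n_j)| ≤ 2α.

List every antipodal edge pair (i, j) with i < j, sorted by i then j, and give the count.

count = 8; pairs: (0,4), (0,5), (1,4), (1,5), (2,5), (2,6), (3,6), (4,6)

α = atan 0.55 = 28.81°;  2α = 57.62°
n_0 = (-0.9813, -0.1926)
n_1 = (-0.8281, -0.5605)
n_2 = (-0.3222, -0.9467)
n_3 = (+0.4149, -0.9099)
n_4 = (+0.9471, -0.3209)
n_5 = (+0.8837, +0.4680)
n_6 = (-0.2853, +0.9584)
  (0,1): δ = 157.02°  ·
  (0,2): δ = 119.90°  ·
  (0,3): δ = 76.59°  ·
  (0,4): δ = 29.83°  ✓
  (0,5): δ = 16.80°  ✓
  (0,6): δ = 95.47°  ·
  (1,2): δ = 142.88°  ·
  (1,3): δ = 99.58°  ·
  (1,4): δ = 52.81°  ✓
  (1,5): δ = 6.18°  ✓
  (1,6): δ = 72.49°  ·
  (2,3): δ = 136.69°  ·
  (2,4): δ = 89.93°  ·
  (2,5): δ = 43.30°  ✓
  (2,6): δ = 35.37°  ✓
  (3,4): δ = 133.23°  ·
  (3,5): δ = 86.61°  ·
  (3,6): δ = 7.93°  ✓
  (4,5): δ = 133.37°  ·
  (4,6): δ = 54.70°  ✓
  (5,6): δ = 101.33°  ·
antipodal pairs: 8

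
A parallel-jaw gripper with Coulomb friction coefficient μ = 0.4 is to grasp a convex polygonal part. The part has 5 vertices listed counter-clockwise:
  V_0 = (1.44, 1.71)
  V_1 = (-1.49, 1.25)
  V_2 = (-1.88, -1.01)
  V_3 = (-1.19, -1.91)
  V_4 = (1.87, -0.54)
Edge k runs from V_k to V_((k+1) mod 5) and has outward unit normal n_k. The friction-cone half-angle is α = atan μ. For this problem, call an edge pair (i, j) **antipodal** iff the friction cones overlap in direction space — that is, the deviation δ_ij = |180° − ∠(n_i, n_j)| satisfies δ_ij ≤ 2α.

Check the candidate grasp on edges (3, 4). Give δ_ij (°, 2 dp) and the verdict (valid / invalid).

δ = 103.30°, invalid

α = atan 0.4 = 21.80°;  2α = 43.60°
edge 3: e_3 = (+3.06, +1.37);  n_3 = (+0.4086, -0.9127)
edge 4: e_4 = (-0.43, +2.25);  n_4 = (+0.9822, +0.1877)
∠(n_3, n_4) = 76.70°
δ = |180° − 76.70°| = 103.30°
103.30° > 2α = 43.60°  →  invalid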